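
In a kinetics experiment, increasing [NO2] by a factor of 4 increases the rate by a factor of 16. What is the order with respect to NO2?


rate ∝ [NO2]^n
4^n = 16 → n = 2
Order in NO2: 2

2


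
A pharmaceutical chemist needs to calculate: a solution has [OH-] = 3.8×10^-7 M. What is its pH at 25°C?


pOH = -log10([OH-]) = -log10(3.8×10^-7)
= 7 - log10(3.8) = 6.42
pH = 14 - pOH = 14 - 6.42 = 7.58

7.58


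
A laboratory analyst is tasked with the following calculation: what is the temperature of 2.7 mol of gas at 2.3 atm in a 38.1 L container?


PV = nRT  (R = 0.08206 L·atm/(mol·K))
T = PV/(nR) = 2.3×38.1/(2.7×0.08206)
= 87.63/0.221562
= 395.51 K

395.51 K


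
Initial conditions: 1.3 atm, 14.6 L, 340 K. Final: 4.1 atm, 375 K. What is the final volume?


P1V1/T1 = P2V2/T2
V2 = P1V1T2/(T1P2)
= 1.3×14.6×375/(340×4.1)
= 5.106 L

5.106 L


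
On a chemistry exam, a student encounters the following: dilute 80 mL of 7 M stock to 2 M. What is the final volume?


C1V1 = C2V2
7 × 80 = 2 × V2
V2 = 560/2 = 280.0 mL

280.0 mL


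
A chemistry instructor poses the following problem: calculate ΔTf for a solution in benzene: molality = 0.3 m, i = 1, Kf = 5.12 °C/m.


ΔTf = Kf × m × i
= 5.12 × 0.3 × 1
= 1.536 °C

1.536 °C


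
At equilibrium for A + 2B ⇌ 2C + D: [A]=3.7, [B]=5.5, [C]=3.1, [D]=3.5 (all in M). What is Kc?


Kc = [C]^2[D]/([A][B]^2)
= (3.1^2 × 3.5^1)/(3.7^1 × 5.5^2)
= 33.635/111.925
= 0.3005

0.3005


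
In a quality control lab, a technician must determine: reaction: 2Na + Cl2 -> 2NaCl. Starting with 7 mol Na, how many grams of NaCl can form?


Mole ratio NaCl:Na = 2:2
n(NaCl) = 7 × 2/2 = 7.000 mol
mass = 7.000 × 58.44 = 409.08 g

409.08 g


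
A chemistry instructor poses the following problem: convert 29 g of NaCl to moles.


M(NaCl) = 58.44 g/mol
n = mass/M = 29/58.44 = 0.4962 mol

0.4962 mol


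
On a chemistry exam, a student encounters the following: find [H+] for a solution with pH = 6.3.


[H+] = 10^(-pH) = 10^(-6.3)
= 5.01×10^-7 M

5.01×10^-7 M


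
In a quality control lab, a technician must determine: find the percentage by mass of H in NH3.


M(NH3) = 1×14.01 + 3×1.008 = 17.034 g/mol
Mass of H = 3 × 1.008 = 3.024 g/mol
% H = 3.024/17.034 × 100 = 17.75%

17.75%


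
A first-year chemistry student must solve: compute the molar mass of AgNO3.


M(AgNO3) = 1×107.87 + 1×14.01 + 3×16.0
= 107.87 + 14.01 + 48.0
= 169.88 g/mol

169.88 g/mol


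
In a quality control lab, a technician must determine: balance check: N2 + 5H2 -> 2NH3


Equation: N2 + 5H2 -> 2NH3
Check atoms: H: 10≠6, N: 2=2
Not balanced

No, not balanced


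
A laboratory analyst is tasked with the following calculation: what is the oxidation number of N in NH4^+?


x + 4(+1) = +1, so x = -3
Oxidation number: -3

-3


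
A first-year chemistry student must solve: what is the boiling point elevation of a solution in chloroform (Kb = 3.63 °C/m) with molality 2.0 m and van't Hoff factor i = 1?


ΔTb = Kb × m × i
= 3.63 × 2.0 × 1
= 7.26 °C

7.26 °C


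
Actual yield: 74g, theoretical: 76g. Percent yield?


% yield = actual/theoretical × 100
= 74/76 × 100
= 97.37%

97.37%


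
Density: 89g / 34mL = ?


ρ = mass/volume
= 89/34
= 2.618 g/mL

2.618 g/mL


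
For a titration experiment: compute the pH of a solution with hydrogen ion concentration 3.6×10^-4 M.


pH = -log10([H+]) = -log10(3.6×10^-4)
= 4 - log10(3.6)
= 4 - 0.56
= 3.44

3.44


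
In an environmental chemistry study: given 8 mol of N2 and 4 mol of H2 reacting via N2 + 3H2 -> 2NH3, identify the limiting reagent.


Mole ratio available / coefficient:
  N2: 8/1 = 8.000
  H2: 4/3 = 1.333
Smaller ratio is limiting.

H2


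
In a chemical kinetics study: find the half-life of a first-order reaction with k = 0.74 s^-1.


t½ = ln2/k = 0.693147/(0.74 s^-1)
= 0.9367 s

0.9367 s


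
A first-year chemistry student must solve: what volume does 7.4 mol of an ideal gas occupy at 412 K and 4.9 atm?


PV = nRT  (R = 0.08206 L·atm/(mol·K))
V = nRT/P = 7.4×0.08206×412/4.9
= 51.058 L

51.058 L


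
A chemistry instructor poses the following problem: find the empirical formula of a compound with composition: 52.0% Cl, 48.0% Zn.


Assume 100 g sample. Moles of each element:
  Cl: 52.0/35.45 = 1.467 mol
  Zn: 48.0/65.38 = 0.734 mol
Divide by smallest (0.734):
  Cl: 1.467/0.734 = 2.0
  Zn: 0.734/0.734 = 1.0
Empirical formula: ZnCl2

ZnCl2


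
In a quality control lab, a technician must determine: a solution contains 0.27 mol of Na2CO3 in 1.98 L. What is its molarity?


M = n/V = 0.27/1.98 = 0.136 mol/L

0.136 M


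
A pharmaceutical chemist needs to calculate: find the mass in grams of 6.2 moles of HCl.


M(HCl) = 36.46 g/mol
mass = n × M = 6.2 × 36.46 = 226.05 g

226.05 g


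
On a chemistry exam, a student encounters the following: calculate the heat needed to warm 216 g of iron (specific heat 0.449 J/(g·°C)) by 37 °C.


q = mcΔT = 216 × 0.449 × 37
= 3588.41 J

3588.41 J


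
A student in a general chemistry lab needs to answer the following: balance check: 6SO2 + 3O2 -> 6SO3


Equation: 6SO2 + 3O2 -> 6SO3
Check atoms: O: 18=18, S: 6=6
Balanced

Yes, balanced


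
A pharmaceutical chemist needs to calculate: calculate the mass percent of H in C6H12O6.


M(C6H12O6) = 6×12.01 + 12×1.008 + 6×16.0 = 180.156 g/mol
Mass of H = 12 × 1.008 = 12.096 g/mol
% H = 12.096/180.156 × 100 = 6.71%

6.71%


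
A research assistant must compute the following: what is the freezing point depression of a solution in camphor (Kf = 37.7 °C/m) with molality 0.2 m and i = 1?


ΔTf = Kf × m × i
= 37.7 × 0.2 × 1
= 7.54 °C

7.54 °C


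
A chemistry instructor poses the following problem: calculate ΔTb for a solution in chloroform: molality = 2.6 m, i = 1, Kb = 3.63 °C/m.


ΔTb = Kb × m × i
= 3.63 × 2.6 × 1
= 9.438 °C

9.438 °C


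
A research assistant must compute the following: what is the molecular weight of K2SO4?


M(K2SO4) = 2×39.1 + 1×32.07 + 4×16.0
= 78.2 + 32.07 + 64.0
= 174.27 g/mol

174.27 g/mol


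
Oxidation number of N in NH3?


x + 3(+1) = 0, so x = -3
Oxidation number: -3

-3


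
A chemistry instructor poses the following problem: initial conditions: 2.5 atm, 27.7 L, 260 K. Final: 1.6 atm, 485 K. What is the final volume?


P1V1/T1 = P2V2/T2
V2 = P1V1T2/(T1P2)
= 2.5×27.7×485/(260×1.6)
= 80.736 L

80.736 L


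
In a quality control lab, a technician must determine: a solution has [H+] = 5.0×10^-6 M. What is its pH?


pH = -log10([H+]) = -log10(5.0×10^-6)
= 6 - log10(5.0)
= 6 - 0.7
= 5.3

5.3


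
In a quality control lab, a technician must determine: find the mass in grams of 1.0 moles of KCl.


M(KCl) = 74.55 g/mol
mass = n × M = 1.0 × 74.55 = 74.55 g

74.55 g


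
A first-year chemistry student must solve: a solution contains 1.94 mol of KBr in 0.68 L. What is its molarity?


M = n/V = 1.94/0.68 = 2.853 mol/L

2.853 M


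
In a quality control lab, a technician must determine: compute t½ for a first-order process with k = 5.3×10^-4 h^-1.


t½ = ln2/k = 0.693147/(5.3×10^-4 h^-1)
= 1308 h

1308 h


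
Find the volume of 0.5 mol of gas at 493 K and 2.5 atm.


PV = nRT  (R = 0.08206 L·atm/(mol·K))
V = nRT/P = 0.5×0.08206×493/2.5
= 8.091 L

8.091 L


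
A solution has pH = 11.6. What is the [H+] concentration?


[H+] = 10^(-pH) = 10^(-11.6)
= 2.51×10^-12 M

2.51×10^-12 M


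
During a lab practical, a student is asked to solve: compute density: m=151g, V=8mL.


ρ = mass/volume
= 151/8
= 18.875 g/mL

18.875 g/mL


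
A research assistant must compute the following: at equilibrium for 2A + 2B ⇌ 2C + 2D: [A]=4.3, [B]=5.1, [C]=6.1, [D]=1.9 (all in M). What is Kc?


Kc = [C]^2[D]^2/([A]^2[B]^2)
= (6.1^2 × 1.9^2)/(4.3^2 × 5.1^2)
= 134.3281/480.9249
= 0.2793

0.2793


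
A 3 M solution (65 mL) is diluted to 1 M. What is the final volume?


C1V1 = C2V2
3 × 65 = 1 × V2
V2 = 195/1 = 195.0 mL

195.0 mL


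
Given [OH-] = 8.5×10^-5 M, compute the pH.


pOH = -log10([OH-]) = -log10(8.5×10^-5)
= 5 - log10(8.5) = 4.07
pH = 14 - pOH = 14 - 4.07 = 9.93

9.93


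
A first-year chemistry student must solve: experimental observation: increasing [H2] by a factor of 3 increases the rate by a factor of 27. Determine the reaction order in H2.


rate ∝ [H2]^n
3^n = 27 → n = 3
Order in H2: 3

3


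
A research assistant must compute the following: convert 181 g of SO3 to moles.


M(SO3) = 80.07 g/mol
n = mass/M = 181/80.07 = 2.2605 mol

2.2605 mol


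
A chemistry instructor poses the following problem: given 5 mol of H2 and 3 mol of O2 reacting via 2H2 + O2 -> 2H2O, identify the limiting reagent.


Mole ratio available / coefficient:
  H2: 5/2 = 2.500
  O2: 3/1 = 3.000
Smaller ratio is limiting.

H2


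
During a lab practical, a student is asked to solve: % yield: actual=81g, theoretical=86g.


% yield = actual/theoretical × 100
= 81/86 × 100
= 94.19%

94.19%


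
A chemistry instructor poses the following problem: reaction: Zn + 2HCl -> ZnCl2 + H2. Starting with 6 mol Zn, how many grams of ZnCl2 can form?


Mole ratio ZnCl2:Zn = 1:1
n(ZnCl2) = 6 × 1/1 = 6.000 mol
mass = 6.000 × 136.28 = 817.68 g

817.68 g


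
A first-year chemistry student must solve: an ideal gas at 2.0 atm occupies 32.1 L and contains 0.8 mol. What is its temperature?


PV = nRT  (R = 0.08206 L·atm/(mol·K))
T = PV/(nR) = 2.0×32.1/(0.8×0.08206)
= 64.20/0.065648
= 977.94 K

977.94 K


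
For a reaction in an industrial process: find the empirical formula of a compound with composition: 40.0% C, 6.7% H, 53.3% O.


Assume 100 g sample. Moles of each element:
  C: 40.0/12.01 = 3.331 mol
  H: 6.7/1.008 = 6.647 mol
  O: 53.3/16.0 = 3.331 mol
Divide by smallest (3.331):
  C: 3.331/3.331 = 1.0
  H: 6.647/3.331 = 2.0
  O: 3.331/3.331 = 1.0
Empirical formula: CH2O

CH2O


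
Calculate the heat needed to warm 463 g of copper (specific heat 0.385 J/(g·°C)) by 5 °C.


q = mcΔT = 463 × 0.385 × 5
= 891.28 J

891.28 J


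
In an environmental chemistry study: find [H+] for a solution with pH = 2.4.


[H+] = 10^(-pH) = 10^(-2.4)
= 3.98×10^-3 M

3.98×10^-3 M


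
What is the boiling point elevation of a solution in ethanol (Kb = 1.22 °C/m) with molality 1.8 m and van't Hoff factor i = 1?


ΔTb = Kb × m × i
= 1.22 × 1.8 × 1
= 2.196 °C

2.196 °C


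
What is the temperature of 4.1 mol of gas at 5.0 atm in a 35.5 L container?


PV = nRT  (R = 0.08206 L·atm/(mol·K))
T = PV/(nR) = 5.0×35.5/(4.1×0.08206)
= 177.50/0.336446
= 527.57 K

527.57 K


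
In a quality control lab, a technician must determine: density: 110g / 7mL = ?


ρ = mass/volume
= 110/7
= 15.714 g/mL

15.714 g/mL


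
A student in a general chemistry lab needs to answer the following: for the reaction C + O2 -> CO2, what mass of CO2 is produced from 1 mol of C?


Mole ratio CO2:C = 1:1
n(CO2) = 1 × 1/1 = 1.000 mol
mass = 1.000 × 44.01 = 44.01 g

44.01 g


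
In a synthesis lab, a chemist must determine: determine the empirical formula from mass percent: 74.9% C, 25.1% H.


Assume 100 g sample. Moles of each element:
  C: 74.9/12.01 = 6.236 mol
  H: 25.1/1.008 = 24.901 mol
Divide by smallest (6.236):
  C: 6.236/6.236 = 1.0
  H: 24.901/6.236 = 3.99
Empirical formula: CH4

CH4


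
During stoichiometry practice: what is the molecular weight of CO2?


M(CO2) = 1×12.01 + 2×16.0
= 12.01 + 32.0
= 44.01 g/mol

44.01 g/mol


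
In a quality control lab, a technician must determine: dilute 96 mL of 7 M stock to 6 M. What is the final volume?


C1V1 = C2V2
7 × 96 = 6 × V2
V2 = 672/6 = 112.0 mL

112.0 mL


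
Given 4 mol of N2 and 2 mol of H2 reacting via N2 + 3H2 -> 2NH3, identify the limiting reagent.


Mole ratio available / coefficient:
  N2: 4/1 = 4.000
  H2: 2/3 = 0.667
Smaller ratio is limiting.

H2


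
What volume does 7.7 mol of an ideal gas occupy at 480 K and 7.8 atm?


PV = nRT  (R = 0.08206 L·atm/(mol·K))
V = nRT/P = 7.7×0.08206×480/7.8
= 38.884 L

38.884 L


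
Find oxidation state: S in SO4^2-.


x + 4(-2) = -2, so x = +6
Oxidation number: +6

+6


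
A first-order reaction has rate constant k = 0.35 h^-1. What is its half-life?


t½ = ln2/k = 0.693147/(0.35 h^-1)
= 1.980 h

1.980 h


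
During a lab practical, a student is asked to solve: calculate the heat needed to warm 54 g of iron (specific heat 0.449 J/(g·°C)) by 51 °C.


q = mcΔT = 54 × 0.449 × 51
= 1236.55 J

1236.55 J


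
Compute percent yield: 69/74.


% yield = actual/theoretical × 100
= 69/74 × 100
= 93.24%

93.24%


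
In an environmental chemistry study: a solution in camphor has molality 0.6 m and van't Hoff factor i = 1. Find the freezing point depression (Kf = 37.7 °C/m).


ΔTf = Kf × m × i
= 37.7 × 0.6 × 1
= 22.62 °C

22.62 °C


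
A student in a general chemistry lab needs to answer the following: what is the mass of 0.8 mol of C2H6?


M(C2H6) = 30.07 g/mol
mass = n × M = 0.8 × 30.07 = 24.06 g

24.06 g


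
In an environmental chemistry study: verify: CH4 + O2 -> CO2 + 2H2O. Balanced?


Equation: CH4 + O2 -> CO2 + 2H2O
Check atoms: C: 1=1, H: 4=4, O: 2≠4
Not balanced

No, not balanced


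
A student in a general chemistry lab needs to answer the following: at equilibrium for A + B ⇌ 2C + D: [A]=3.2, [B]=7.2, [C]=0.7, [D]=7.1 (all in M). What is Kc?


Kc = [C]^2[D]/([A][B])
= (0.7^2 × 7.1^1)/(3.2^1 × 7.2^1)
= 3.479/23.04
= 0.1510

0.1510


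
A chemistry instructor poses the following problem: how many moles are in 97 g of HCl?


M(HCl) = 36.46 g/mol
n = mass/M = 97/36.46 = 2.6604 mol

2.6604 mol


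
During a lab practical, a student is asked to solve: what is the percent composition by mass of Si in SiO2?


M(SiO2) = 1×28.09 + 2×16.0 = 60.09 g/mol
Mass of Si = 1 × 28.09 = 28.09 g/mol
% Si = 28.09/60.09 × 100 = 46.75%

46.75%


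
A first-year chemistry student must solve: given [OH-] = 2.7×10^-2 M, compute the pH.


pOH = -log10([OH-]) = -log10(2.7×10^-2)
= 2 - log10(2.7) = 1.57
pH = 14 - pOH = 14 - 1.57 = 12.43

12.43


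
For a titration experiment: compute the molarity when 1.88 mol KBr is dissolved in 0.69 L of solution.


M = n/V = 1.88/0.69 = 2.725 mol/L

2.725 M


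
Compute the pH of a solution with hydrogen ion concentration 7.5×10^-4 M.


pH = -log10([H+]) = -log10(7.5×10^-4)
= 4 - log10(7.5)
= 4 - 0.88
= 3.12

3.12


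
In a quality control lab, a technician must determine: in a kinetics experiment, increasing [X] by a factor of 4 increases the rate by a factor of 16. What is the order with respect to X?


rate ∝ [X]^n
4^n = 16 → n = 2
Order in X: 2

2


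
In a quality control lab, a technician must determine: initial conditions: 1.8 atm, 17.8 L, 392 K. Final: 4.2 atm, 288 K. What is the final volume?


P1V1/T1 = P2V2/T2
V2 = P1V1T2/(T1P2)
= 1.8×17.8×288/(392×4.2)
= 5.605 L

5.605 L


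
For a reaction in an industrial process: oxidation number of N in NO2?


x + 2(-2) = 0, so x = +4
Oxidation number: +4

+4


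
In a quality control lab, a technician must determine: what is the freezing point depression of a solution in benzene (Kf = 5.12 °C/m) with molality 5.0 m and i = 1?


ΔTf = Kf × m × i
= 5.12 × 5.0 × 1
= 25.6 °C

25.6 °C


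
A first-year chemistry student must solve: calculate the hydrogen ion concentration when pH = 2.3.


[H+] = 10^(-pH) = 10^(-2.3)
= 5.01×10^-3 M

5.01×10^-3 M


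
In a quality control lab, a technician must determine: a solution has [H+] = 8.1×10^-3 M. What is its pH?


pH = -log10([H+]) = -log10(8.1×10^-3)
= 3 - log10(8.1)
= 3 - 0.91
= 2.09

2.09


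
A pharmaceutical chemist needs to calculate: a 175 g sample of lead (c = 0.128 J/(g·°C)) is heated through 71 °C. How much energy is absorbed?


q = mcΔT = 175 × 0.128 × 71
= 1590.40 J

1590.40 J


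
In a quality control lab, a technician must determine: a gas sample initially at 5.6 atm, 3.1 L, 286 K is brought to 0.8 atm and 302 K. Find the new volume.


P1V1/T1 = P2V2/T2
V2 = P1V1T2/(T1P2)
= 5.6×3.1×302/(286×0.8)
= 22.914 L

22.914 L


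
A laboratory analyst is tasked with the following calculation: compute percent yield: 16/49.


% yield = actual/theoretical × 100
= 16/49 × 100
= 32.65%

32.65%


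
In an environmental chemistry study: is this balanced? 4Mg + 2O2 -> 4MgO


Equation: 4Mg + 2O2 -> 4MgO
Check atoms: Mg: 4=4, O: 4=4
Balanced

Yes, balanced


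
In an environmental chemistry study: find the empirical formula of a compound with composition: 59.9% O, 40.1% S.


Assume 100 g sample. Moles of each element:
  O: 59.9/16.0 = 3.744 mol
  S: 40.1/32.07 = 1.25 mol
Divide by smallest (1.25):
  O: 3.744/1.25 = 3.0
  S: 1.25/1.25 = 1.0
Empirical formula: SO3

SO3


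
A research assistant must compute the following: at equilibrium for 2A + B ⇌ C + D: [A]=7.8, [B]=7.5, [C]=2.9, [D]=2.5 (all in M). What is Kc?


Kc = [C][D]/([A]^2[B])
= (2.9^1 × 2.5^1)/(7.8^2 × 7.5^1)
= 7.25/456.3
= 0.01589

0.01589


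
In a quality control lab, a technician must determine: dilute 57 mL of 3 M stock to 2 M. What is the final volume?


C1V1 = C2V2
3 × 57 = 2 × V2
V2 = 171/2 = 85.5 mL

85.5 mL


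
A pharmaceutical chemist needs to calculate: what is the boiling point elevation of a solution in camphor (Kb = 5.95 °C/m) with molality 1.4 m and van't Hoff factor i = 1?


ΔTb = Kb × m × i
= 5.95 × 1.4 × 1
= 8.33 °C

8.33 °C


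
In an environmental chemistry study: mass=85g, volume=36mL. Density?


ρ = mass/volume
= 85/36
= 2.361 g/mL

2.361 g/mL


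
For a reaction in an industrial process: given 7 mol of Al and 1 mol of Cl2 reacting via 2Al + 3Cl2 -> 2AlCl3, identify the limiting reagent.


Mole ratio available / coefficient:
  Al: 7/2 = 3.500
  Cl2: 1/3 = 0.333
Smaller ratio is limiting.

Cl2


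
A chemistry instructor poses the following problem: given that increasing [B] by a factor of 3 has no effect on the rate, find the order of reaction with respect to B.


rate ∝ [B]^n
rate ∝ [B]^0
Order in B: 0

0


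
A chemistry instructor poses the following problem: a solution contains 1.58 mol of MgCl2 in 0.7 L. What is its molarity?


M = n/V = 1.58/0.7 = 2.257 mol/L

2.257 M


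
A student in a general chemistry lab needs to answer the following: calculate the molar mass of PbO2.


M(PbO2) = 1×207.2 + 2×16.0
= 207.2 + 32.0
= 239.2 g/mol

239.2 g/mol


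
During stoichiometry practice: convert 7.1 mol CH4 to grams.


M(CH4) = 16.04 g/mol
mass = n × M = 7.1 × 16.04 = 113.88 g

113.88 g


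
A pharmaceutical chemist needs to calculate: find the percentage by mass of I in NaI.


M(NaI) = 1×22.99 + 1×126.9 = 149.89 g/mol
Mass of I = 1 × 126.9 = 126.90 g/mol
% I = 126.90/149.89 × 100 = 84.66%

84.66%


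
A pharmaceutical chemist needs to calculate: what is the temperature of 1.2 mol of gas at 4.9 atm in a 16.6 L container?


PV = nRT  (R = 0.08206 L·atm/(mol·K))
T = PV/(nR) = 4.9×16.6/(1.2×0.08206)
= 81.34/0.098472
= 826.02 K

826.02 K


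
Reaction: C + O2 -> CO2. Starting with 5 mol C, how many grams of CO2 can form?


Mole ratio CO2:C = 1:1
n(CO2) = 5 × 1/1 = 5.000 mol
mass = 5.000 × 44.01 = 220.05 g

220.05 g


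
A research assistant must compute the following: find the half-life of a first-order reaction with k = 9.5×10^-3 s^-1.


t½ = ln2/k = 0.693147/(9.5×10^-3 s^-1)
= 72.96 s

72.96 s


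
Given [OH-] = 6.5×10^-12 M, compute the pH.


pOH = -log10([OH-]) = -log10(6.5×10^-12)
= 12 - log10(6.5) = 11.19
pH = 14 - pOH = 14 - 11.19 = 2.81

2.81


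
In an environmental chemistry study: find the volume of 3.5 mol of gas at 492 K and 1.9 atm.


PV = nRT  (R = 0.08206 L·atm/(mol·K))
V = nRT/P = 3.5×0.08206×492/1.9
= 74.372 L

74.372 L


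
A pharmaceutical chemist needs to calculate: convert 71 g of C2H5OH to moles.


M(C2H5OH) = 46.07 g/mol
n = mass/M = 71/46.07 = 1.5411 mol

1.5411 mol


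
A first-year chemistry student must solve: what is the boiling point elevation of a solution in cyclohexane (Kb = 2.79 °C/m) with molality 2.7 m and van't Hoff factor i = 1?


ΔTb = Kb × m × i
= 2.79 × 2.7 × 1
= 7.533 °C

7.533 °C


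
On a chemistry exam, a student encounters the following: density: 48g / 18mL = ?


ρ = mass/volume
= 48/18
= 2.667 g/mL

2.667 g/mL


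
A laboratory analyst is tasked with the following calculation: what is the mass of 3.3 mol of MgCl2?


M(MgCl2) = 95.21 g/mol
mass = n × M = 3.3 × 95.21 = 314.19 g

314.19 g


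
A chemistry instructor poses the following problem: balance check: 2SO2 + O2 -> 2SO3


Equation: 2SO2 + O2 -> 2SO3
Check atoms: O: 6=6, S: 2=2
Balanced

Yes, balanced


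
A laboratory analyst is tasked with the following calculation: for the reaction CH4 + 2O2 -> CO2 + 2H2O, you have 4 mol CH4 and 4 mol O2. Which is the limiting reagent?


Mole ratio available / coefficient:
  CH4: 4/1 = 4.000
  O2: 4/2 = 2.000
Smaller ratio is limiting.

O2


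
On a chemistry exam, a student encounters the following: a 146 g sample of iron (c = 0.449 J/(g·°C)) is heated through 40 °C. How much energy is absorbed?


q = mcΔT = 146 × 0.449 × 40
= 2622.16 J

2622.16 J


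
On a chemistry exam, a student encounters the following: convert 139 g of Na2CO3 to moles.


M(Na2CO3) = 105.99 g/mol
n = mass/M = 139/105.99 = 1.3114 mol

1.3114 mol


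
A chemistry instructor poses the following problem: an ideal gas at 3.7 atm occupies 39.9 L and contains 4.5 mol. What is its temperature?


PV = nRT  (R = 0.08206 L·atm/(mol·K))
T = PV/(nR) = 3.7×39.9/(4.5×0.08206)
= 147.63/0.369270
= 399.79 K

399.79 K


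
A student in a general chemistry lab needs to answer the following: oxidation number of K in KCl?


Group 1 metal: +1
Oxidation number: +1

+1


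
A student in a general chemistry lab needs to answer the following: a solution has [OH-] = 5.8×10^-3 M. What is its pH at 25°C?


pOH = -log10([OH-]) = -log10(5.8×10^-3)
= 3 - log10(5.8) = 2.24
pH = 14 - pOH = 14 - 2.24 = 11.76

11.76


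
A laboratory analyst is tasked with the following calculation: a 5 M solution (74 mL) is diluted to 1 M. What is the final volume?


C1V1 = C2V2
5 × 74 = 1 × V2
V2 = 370/1 = 370.0 mL

370.0 mL


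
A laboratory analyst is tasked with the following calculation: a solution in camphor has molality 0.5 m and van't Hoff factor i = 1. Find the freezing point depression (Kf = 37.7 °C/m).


ΔTf = Kf × m × i
= 37.7 × 0.5 × 1
= 18.85 °C

18.85 °C


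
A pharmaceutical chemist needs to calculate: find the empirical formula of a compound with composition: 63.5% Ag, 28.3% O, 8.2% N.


Assume 100 g sample. Moles of each element:
  Ag: 63.5/107.87 = 0.589 mol
  O: 28.3/16.0 = 1.769 mol
  N: 8.2/14.01 = 0.585 mol
Divide by smallest (0.585):
  Ag: 0.589/0.585 = 1.01
  O: 1.769/0.585 = 3.02
  N: 0.585/0.585 = 1.0
Empirical formula: AgNO3

AgNO3


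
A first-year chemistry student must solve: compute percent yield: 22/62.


% yield = actual/theoretical × 100
= 22/62 × 100
= 35.48%

35.48%


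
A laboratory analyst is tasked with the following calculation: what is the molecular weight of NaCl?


M(NaCl) = 1×22.99 + 1×35.45
= 22.99 + 35.45
= 58.44 g/mol

58.44 g/mol


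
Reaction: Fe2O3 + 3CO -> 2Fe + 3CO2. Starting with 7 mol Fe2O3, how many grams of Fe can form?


Mole ratio Fe:Fe2O3 = 2:1
n(Fe) = 7 × 2/1 = 14.000 mol
mass = 14.000 × 55.85 = 781.9 g

781.9 g


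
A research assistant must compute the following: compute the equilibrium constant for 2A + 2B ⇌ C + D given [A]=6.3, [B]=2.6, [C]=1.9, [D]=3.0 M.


Kc = [C][D]/([A]^2[B]^2)
= (1.9^1 × 3.0^1)/(6.3^2 × 2.6^2)
= 5.7/268.3044
= 0.02124

0.02124


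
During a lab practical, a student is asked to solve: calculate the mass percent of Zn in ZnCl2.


M(ZnCl2) = 1×65.38 + 2×35.45 = 136.28 g/mol
Mass of Zn = 1 × 65.38 = 65.38 g/mol
% Zn = 65.38/136.28 × 100 = 47.97%

47.97%


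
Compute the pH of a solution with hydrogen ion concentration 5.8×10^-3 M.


pH = -log10([H+]) = -log10(5.8×10^-3)
= 3 - log10(5.8)
= 3 - 0.76
= 2.24

2.24


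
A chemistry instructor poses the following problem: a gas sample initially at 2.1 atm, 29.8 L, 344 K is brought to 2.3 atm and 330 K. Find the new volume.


P1V1/T1 = P2V2/T2
V2 = P1V1T2/(T1P2)
= 2.1×29.8×330/(344×2.3)
= 26.101 L

26.101 L


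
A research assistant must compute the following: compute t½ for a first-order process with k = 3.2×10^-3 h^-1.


t½ = ln2/k = 0.693147/(3.2×10^-3 h^-1)
= 216.6 h

216.6 h


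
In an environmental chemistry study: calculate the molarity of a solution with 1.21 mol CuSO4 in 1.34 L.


M = n/V = 1.21/1.34 = 0.903 mol/L

0.903 M


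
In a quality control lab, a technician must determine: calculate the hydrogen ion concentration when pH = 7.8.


[H+] = 10^(-pH) = 10^(-7.8)
= 1.58×10^-8 M

1.58×10^-8 M


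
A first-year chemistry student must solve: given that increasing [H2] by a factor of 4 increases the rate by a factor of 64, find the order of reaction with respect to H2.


rate ∝ [H2]^n
4^n = 64 → n = 3
Order in H2: 3

3


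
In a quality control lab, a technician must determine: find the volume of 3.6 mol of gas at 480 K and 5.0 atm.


PV = nRT  (R = 0.08206 L·atm/(mol·K))
V = nRT/P = 3.6×0.08206×480/5.0
= 28.36 L

28.36 L


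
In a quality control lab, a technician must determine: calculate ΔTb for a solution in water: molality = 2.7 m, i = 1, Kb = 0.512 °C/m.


ΔTb = Kb × m × i
= 0.512 × 2.7 × 1
= 1.3824 °C

1.3824 °C


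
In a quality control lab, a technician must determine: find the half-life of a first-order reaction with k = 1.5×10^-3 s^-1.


t½ = ln2/k = 0.693147/(1.5×10^-3 s^-1)
= 462.1 s

462.1 s


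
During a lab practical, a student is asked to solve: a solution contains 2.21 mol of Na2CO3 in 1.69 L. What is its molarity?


M = n/V = 2.21/1.69 = 1.308 mol/L

1.308 M


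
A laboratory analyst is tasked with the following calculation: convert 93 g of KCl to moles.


M(KCl) = 74.55 g/mol
n = mass/M = 93/74.55 = 1.2475 mol

1.2475 mol


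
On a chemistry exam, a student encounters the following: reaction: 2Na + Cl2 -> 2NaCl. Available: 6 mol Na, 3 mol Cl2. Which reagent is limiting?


Mole ratio available / coefficient:
  Na: 6/2 = 3.000
  Cl2: 3/1 = 3.000
Smaller ratio is limiting.

neither (stoichiometric); Na and Cl2 are fully consumed


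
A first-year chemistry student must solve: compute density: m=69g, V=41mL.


ρ = mass/volume
= 69/41
= 1.683 g/mL

1.683 g/mL


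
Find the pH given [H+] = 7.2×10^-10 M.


pH = -log10([H+]) = -log10(7.2×10^-10)
= 10 - log10(7.2)
= 10 - 0.86
= 9.14

9.14


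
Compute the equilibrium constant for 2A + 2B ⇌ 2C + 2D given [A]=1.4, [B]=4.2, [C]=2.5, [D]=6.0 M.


Kc = [C]^2[D]^2/([A]^2[B]^2)
= (2.5^2 × 6.0^2)/(1.4^2 × 4.2^2)
= 225/34.5744
= 6.508

6.508


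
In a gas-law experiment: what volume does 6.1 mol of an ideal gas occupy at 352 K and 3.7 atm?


PV = nRT  (R = 0.08206 L·atm/(mol·K))
V = nRT/P = 6.1×0.08206×352/3.7
= 47.621 L

47.621 L


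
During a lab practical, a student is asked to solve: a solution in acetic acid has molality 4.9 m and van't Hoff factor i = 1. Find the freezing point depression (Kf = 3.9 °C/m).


ΔTf = Kf × m × i
= 3.9 × 4.9 × 1
= 19.11 °C

19.11 °C


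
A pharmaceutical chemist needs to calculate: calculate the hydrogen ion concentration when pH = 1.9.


[H+] = 10^(-pH) = 10^(-1.9)
= 1.26×10^-2 M

1.26×10^-2 M


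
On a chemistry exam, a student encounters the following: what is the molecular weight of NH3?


M(NH3) = 1×14.01 + 3×1.008
= 14.01 + 3.02
= 17.03 g/mol

17.03 g/mol


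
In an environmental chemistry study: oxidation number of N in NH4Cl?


x + 4(+1) + (-1) = 0, so x = -3
Oxidation number: -3

-3


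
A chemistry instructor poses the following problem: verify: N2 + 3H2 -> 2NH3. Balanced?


Equation: N2 + 3H2 -> 2NH3
Check atoms: H: 6=6, N: 2=2
Balanced

Yes, balanced


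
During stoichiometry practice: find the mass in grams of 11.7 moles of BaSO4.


M(BaSO4) = 233.4 g/mol
mass = n × M = 11.7 × 233.4 = 2730.78 g

2730.78 g


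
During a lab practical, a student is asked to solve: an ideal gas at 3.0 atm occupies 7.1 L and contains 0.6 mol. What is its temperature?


PV = nRT  (R = 0.08206 L·atm/(mol·K))
T = PV/(nR) = 3.0×7.1/(0.6×0.08206)
= 21.30/0.049236
= 432.61 K

432.61 K


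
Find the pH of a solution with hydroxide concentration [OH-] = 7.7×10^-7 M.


pOH = -log10([OH-]) = -log10(7.7×10^-7)
= 7 - log10(7.7) = 6.11
pH = 14 - pOH = 14 - 6.11 = 7.89

7.89


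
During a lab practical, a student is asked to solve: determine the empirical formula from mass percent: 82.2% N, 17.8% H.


Assume 100 g sample. Moles of each element:
  N: 82.2/14.01 = 5.867 mol
  H: 17.8/1.008 = 17.659 mol
Divide by smallest (5.867):
  N: 5.867/5.867 = 1.0
  H: 17.659/5.867 = 3.01
Empirical formula: NH3

NH3


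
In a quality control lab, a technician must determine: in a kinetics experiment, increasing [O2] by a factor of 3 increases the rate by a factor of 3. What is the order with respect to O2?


rate ∝ [O2]^n
3^n = 3 → n = 1
Order in O2: 1

1


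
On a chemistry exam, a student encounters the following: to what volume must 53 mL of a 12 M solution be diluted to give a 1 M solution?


C1V1 = C2V2
12 × 53 = 1 × V2
V2 = 636/1 = 636.0 mL

636.0 mL


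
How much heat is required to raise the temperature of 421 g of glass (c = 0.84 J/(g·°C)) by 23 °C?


q = mcΔT = 421 × 0.84 × 23
= 8133.72 J

8133.72 J


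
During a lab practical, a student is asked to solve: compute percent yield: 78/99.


% yield = actual/theoretical × 100
= 78/99 × 100
= 78.79%

78.79%


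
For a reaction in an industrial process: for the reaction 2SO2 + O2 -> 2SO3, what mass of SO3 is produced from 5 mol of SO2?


Mole ratio SO3:SO2 = 2:2
n(SO3) = 5 × 2/2 = 5.000 mol
mass = 5.000 × 80.07 = 400.35 g

400.35 g


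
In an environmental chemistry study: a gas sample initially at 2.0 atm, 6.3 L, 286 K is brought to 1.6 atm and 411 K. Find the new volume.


P1V1/T1 = P2V2/T2
V2 = P1V1T2/(T1P2)
= 2.0×6.3×411/(286×1.6)
= 11.317 L

11.317 L


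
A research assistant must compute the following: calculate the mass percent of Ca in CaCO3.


M(CaCO3) = 1×40.08 + 1×12.01 + 3×16.0 = 100.09 g/mol
Mass of Ca = 1 × 40.08 = 40.08 g/mol
% Ca = 40.08/100.09 × 100 = 40.04%

40.04%


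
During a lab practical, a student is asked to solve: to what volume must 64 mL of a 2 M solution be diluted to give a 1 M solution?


C1V1 = C2V2
2 × 64 = 1 × V2
V2 = 128/1 = 128.0 mL

128.0 mL


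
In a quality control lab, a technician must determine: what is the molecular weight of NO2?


M(NO2) = 1×14.01 + 2×16.0
= 14.01 + 32.0
= 46.01 g/mol

46.01 g/mol


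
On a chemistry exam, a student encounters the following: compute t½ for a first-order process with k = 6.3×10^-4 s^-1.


t½ = ln2/k = 0.693147/(6.3×10^-4 s^-1)
= 1100 s

1100 s


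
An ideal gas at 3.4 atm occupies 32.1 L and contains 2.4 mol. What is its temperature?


PV = nRT  (R = 0.08206 L·atm/(mol·K))
T = PV/(nR) = 3.4×32.1/(2.4×0.08206)
= 109.14/0.196944
= 554.17 K

554.17 K


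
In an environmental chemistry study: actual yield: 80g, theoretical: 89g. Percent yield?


% yield = actual/theoretical × 100
= 80/89 × 100
= 89.89%

89.89%


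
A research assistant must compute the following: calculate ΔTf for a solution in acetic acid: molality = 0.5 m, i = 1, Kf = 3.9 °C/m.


ΔTf = Kf × m × i
= 3.9 × 0.5 × 1
= 1.95 °C

1.95 °C


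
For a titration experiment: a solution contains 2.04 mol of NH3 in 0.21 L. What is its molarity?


M = n/V = 2.04/0.21 = 9.714 mol/L

9.714 M


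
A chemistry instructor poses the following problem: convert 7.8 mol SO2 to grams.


M(SO2) = 64.07 g/mol
mass = n × M = 7.8 × 64.07 = 499.75 g

499.75 g


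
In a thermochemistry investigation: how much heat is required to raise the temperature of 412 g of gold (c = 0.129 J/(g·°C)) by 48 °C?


q = mcΔT = 412 × 0.129 × 48
= 2551.10 J

2551.10 J


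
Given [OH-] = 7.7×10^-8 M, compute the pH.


pOH = -log10([OH-]) = -log10(7.7×10^-8)
= 8 - log10(7.7) = 7.11
pH = 14 - pOH = 14 - 7.11 = 6.89

6.89


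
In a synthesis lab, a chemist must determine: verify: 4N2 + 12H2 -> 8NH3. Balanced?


Equation: 4N2 + 12H2 -> 8NH3
Check atoms: H: 24=24, N: 8=8
Balanced

Yes, balanced


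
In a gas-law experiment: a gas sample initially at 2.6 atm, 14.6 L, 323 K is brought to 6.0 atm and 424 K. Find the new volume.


P1V1/T1 = P2V2/T2
V2 = P1V1T2/(T1P2)
= 2.6×14.6×424/(323×6.0)
= 8.305 L

8.305 L


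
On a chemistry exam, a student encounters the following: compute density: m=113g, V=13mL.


ρ = mass/volume
= 113/13
= 8.692 g/mL

8.692 g/mL


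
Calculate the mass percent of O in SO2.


M(SO2) = 1×32.07 + 2×16.0 = 64.07 g/mol
Mass of O = 2 × 16.0 = 32.00 g/mol
% O = 32.00/64.07 × 100 = 49.95%

49.95%


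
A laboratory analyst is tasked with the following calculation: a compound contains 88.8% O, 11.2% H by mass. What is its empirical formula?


Assume 100 g sample. Moles of each element:
  O: 88.8/16.0 = 5.55 mol
  H: 11.2/1.008 = 11.111 mol
Divide by smallest (5.55):
  O: 5.55/5.55 = 1.0
  H: 11.111/5.55 = 2.0
Empirical formula: H2O

H2O


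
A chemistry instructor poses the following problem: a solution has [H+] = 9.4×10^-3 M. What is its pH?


pH = -log10([H+]) = -log10(9.4×10^-3)
= 3 - log10(9.4)
= 3 - 0.97
= 2.03

2.03


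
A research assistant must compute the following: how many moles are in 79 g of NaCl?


M(NaCl) = 58.44 g/mol
n = mass/M = 79/58.44 = 1.3518 mol

1.3518 mol


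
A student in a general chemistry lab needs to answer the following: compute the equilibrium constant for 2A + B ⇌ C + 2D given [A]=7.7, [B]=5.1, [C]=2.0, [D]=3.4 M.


Kc = [C][D]^2/([A]^2[B])
= (2.0^1 × 3.4^2)/(7.7^2 × 5.1^1)
= 23.12/302.379
= 0.07646

0.07646


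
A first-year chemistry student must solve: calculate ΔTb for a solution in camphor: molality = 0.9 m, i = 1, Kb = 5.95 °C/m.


ΔTb = Kb × m × i
= 5.95 × 0.9 × 1
= 5.355 °C

5.355 °C


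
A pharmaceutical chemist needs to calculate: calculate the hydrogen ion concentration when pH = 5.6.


[H+] = 10^(-pH) = 10^(-5.6)
= 2.51×10^-6 M

2.51×10^-6 M


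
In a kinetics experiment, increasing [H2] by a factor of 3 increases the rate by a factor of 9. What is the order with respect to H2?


rate ∝ [H2]^n
3^n = 9 → n = 2
Order in H2: 2

2


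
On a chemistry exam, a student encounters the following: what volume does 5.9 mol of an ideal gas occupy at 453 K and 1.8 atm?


PV = nRT  (R = 0.08206 L·atm/(mol·K))
V = nRT/P = 5.9×0.08206×453/1.8
= 121.845 L

121.845 L


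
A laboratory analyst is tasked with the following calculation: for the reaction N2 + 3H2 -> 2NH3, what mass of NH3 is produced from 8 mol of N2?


Mole ratio NH3:N2 = 2:1
n(NH3) = 8 × 2/1 = 16.000 mol
mass = 16.000 × 17.03 = 272.48 g

272.48 g


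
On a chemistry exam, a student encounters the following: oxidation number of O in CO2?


O is usually -2
Oxidation number: -2

-2


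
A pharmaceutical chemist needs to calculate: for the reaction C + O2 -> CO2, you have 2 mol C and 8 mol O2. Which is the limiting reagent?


Mole ratio available / coefficient:
  C: 2/1 = 2.000
  O2: 8/1 = 8.000
Smaller ratio is limiting.

C


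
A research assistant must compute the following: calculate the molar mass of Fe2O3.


M(Fe2O3) = 2×55.85 + 3×16.0
= 111.7 + 48.0
= 159.7 g/mol

159.7 g/mol


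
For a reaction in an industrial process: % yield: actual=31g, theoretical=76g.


% yield = actual/theoretical × 100
= 31/76 × 100
= 40.79%

40.79%


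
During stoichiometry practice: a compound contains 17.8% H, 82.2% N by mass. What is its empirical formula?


Assume 100 g sample. Moles of each element:
  H: 17.8/1.008 = 17.659 mol
  N: 82.2/14.01 = 5.867 mol
Divide by smallest (5.867):
  H: 17.659/5.867 = 3.01
  N: 5.867/5.867 = 1.0
Empirical formula: NH3

NH3


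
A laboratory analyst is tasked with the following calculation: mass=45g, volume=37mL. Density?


ρ = mass/volume
= 45/37
= 1.216 g/mL

1.216 g/mL


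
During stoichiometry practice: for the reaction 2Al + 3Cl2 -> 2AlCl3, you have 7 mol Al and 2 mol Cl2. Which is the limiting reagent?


Mole ratio available / coefficient:
  Al: 7/2 = 3.500
  Cl2: 2/3 = 0.667
Smaller ratio is limiting.

Cl2


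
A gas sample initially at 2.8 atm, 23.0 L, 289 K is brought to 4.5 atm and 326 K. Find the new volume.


P1V1/T1 = P2V2/T2
V2 = P1V1T2/(T1P2)
= 2.8×23.0×326/(289×4.5)
= 16.143 L

16.143 L


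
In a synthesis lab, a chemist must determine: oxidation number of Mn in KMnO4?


(+1) + x + 4(-2) = 0, so x = +7
Oxidation number: +7

+7


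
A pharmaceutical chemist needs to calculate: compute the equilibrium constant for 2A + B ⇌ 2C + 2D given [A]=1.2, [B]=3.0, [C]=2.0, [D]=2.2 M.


Kc = [C]^2[D]^2/([A]^2[B])
= (2.0^2 × 2.2^2)/(1.2^2 × 3.0^1)
= 19.36/4.32
= 4.481

4.481


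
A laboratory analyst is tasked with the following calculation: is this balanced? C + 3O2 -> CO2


Equation: C + 3O2 -> CO2
Check atoms: C: 1=1, O: 6≠2
Not balanced

No, not balanced


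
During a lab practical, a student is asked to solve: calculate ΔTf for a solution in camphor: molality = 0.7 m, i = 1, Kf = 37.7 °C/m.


ΔTf = Kf × m × i
= 37.7 × 0.7 × 1
= 26.39 °C

26.39 °C


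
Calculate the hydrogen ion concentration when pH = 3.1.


[H+] = 10^(-pH) = 10^(-3.1)
= 7.94×10^-4 M

7.94×10^-4 M


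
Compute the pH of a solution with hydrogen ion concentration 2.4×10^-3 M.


pH = -log10([H+]) = -log10(2.4×10^-3)
= 3 - log10(2.4)
= 3 - 0.38
= 2.62

2.62


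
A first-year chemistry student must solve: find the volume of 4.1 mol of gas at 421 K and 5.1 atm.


PV = nRT  (R = 0.08206 L·atm/(mol·K))
V = nRT/P = 4.1×0.08206×421/5.1
= 27.773 L

27.773 L


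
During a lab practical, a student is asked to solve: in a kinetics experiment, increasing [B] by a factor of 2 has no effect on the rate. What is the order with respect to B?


rate ∝ [B]^n
rate ∝ [B]^0
Order in B: 0

0


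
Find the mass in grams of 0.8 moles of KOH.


M(KOH) = 56.11 g/mol
mass = n × M = 0.8 × 56.11 = 44.89 g

44.89 g


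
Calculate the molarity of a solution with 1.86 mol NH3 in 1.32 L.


M = n/V = 1.86/1.32 = 1.409 mol/L

1.409 M


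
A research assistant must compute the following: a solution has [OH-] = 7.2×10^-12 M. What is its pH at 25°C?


pOH = -log10([OH-]) = -log10(7.2×10^-12)
= 12 - log10(7.2) = 11.14
pH = 14 - pOH = 14 - 11.14 = 2.86

2.86


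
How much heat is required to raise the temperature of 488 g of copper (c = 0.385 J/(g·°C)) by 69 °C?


q = mcΔT = 488 × 0.385 × 69
= 12963.72 J

12963.72 J


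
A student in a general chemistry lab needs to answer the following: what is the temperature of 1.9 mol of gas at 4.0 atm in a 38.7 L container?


PV = nRT  (R = 0.08206 L·atm/(mol·K))
T = PV/(nR) = 4.0×38.7/(1.9×0.08206)
= 154.80/0.155914
= 992.86 K

992.86 K


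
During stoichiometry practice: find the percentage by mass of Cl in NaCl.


M(NaCl) = 1×22.99 + 1×35.45 = 58.44 g/mol
Mass of Cl = 1 × 35.45 = 35.45 g/mol
% Cl = 35.45/58.44 × 100 = 60.66%

60.66%
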